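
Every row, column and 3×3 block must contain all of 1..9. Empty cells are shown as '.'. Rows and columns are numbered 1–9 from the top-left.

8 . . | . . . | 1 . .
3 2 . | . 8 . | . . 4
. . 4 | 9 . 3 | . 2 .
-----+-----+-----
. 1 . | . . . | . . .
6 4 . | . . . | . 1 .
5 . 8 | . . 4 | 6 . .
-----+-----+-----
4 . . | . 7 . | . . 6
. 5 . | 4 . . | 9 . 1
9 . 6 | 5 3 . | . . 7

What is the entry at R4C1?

2

R9C2 = 8 (sole candidate).
R9C8 = 4 (sole candidate).
R7C2 = 3 (sole candidate).
R9C7 = 2 (sole candidate).
R9C6 = 1 (sole candidate).
R1C5 = 4 (hidden single in row 1).
R4C7 = 4 (hidden single in row 4).
R7C3 = 1 (hidden single in row 7).
R7C6 = 9 (hidden single in row 7).
R2C4 = 1 (hidden single in row 2).
R3C1 = 1 (hidden single in row 3).
R6C5 = 1 (hidden single in row 6).
R7C4 = 2 (hidden single in row 7).
R8C5 = 6 (sole candidate).
R8C6 = 8 (sole candidate).
R8C8 = 3 (sole candidate).
R3C5 = 5 (sole candidate).
R3C9 = 8 (sole candidate).
R3C7 = 7 (sole candidate).
R2C7 = 5 (sole candidate).
R3C2 = 6 (sole candidate).
R7C7 = 8 (sole candidate).
R7C8 = 5 (sole candidate).
R5C7 = 3 (sole candidate).
R1C6 = 2 (hidden single in row 1).
R1C9 = 3 (hidden single in row 1).
R1C3 = 5 (hidden single in row 1).
R5C4 = 8 (hidden single in row 5).
R4C8 = 8 (hidden single in row 4).
R6C9 = 2 (hidden single in row 6).
R6C4 = 3 (hidden single in row 6).
R4C3 = 3 (hidden single in row 4).
R6C8 = 7 (hidden single in column 8).
R6C2 = 9 (sole candidate).
R1C2 = 7 (sole candidate).
R1C4 = 6 (sole candidate).
R1C8 = 9 (sole candidate).
R2C3 = 9 (sole candidate).
R2C6 = 7 (sole candidate).
R2C8 = 6 (sole candidate).
R4C4 = 7 (sole candidate).
R5C6 = 5 (sole candidate).
R5C9 = 9 (sole candidate).
R4C1 = 2: row 4 has {1,3,4,7,8}; col 1 has {1,3,4,5,6,8,9}; box has {1,3,4,5,6,8,9} → only 2 remains.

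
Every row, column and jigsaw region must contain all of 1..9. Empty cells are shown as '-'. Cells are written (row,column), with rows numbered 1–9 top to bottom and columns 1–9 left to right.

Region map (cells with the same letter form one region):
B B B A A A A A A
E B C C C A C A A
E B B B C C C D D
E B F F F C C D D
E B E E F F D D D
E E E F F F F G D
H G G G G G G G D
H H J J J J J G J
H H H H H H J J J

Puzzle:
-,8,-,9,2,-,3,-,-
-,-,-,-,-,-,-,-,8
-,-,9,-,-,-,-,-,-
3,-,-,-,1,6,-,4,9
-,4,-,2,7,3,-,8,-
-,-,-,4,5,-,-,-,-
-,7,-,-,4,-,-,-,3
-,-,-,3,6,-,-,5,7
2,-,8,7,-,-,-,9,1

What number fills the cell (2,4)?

(4,3) = 2 (sole candidate).
(4,4) = 8 (sole candidate).
(6,6) = 9 (sole candidate).
(6,7) = 6 (sole candidate).
(6,9) = 2 (sole candidate).
(8,3) = 4 (sole candidate).
(9,5) = 3 (sole candidate).
(9,7) = 5 (sole candidate).
(2,5) = 9 (sole candidate).
(3,5) = 8 (sole candidate).
(4,2) = 5 (sole candidate).
(4,7) = 7 (sole candidate).
(5,7) = 1 (sole candidate).
(6,2) = 1 (sole candidate).
(6,3) = 7 (sole candidate).
(6,8) = 3 (sole candidate).
(8,2) = 9 (sole candidate).
(9,2) = 6 (sole candidate).
(9,6) = 4 (sole candidate).
(6,1) = 8 (sole candidate).
(8,1) = 1 (sole candidate).
(7,1) = 5 (sole candidate).
(1,9) = 4 (hidden single in row 1).
(1,6) = 5 (hidden single in row 1).
(3,2) = 3 (hidden single in row 3).
(3,9) = 5 (hidden single in row 3).
(3,8) = 7 (hidden single in row 3).
(2,2) = 2 (sole candidate).
(2,7) = 4 (sole candidate).
(3,7) = 2 (sole candidate).
(5,9) = 6 (sole candidate).
(8,7) = 8 (sole candidate).
(2,1) = 6 (sole candidate).
(2,8) = 1 (sole candidate).
(3,1) = 4 (sole candidate).
(3,6) = 1 (sole candidate).
(5,1) = 9 (sole candidate).
(5,3) = 5 (sole candidate).
(7,7) = 9 (sole candidate).
(8,6) = 2 (sole candidate).
(1,1) = 7 (sole candidate).
(1,8) = 6 (sole candidate).
(2,3) = 3 (sole candidate).
(2,4) = 5: row 2 has {1,2,3,4,6,8,9}; col 4 has {2,3,4,7,8,9}; region has {1,2,3,4,6,7,8,9} → only 5 remains.

5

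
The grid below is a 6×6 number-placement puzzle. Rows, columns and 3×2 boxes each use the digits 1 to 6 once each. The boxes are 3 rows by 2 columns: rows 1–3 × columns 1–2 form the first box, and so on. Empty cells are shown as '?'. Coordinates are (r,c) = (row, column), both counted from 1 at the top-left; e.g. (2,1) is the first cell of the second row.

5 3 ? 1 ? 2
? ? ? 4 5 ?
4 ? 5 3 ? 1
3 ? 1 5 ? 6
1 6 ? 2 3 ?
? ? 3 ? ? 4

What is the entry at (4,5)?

2

(1,3) = 6: row 1 has {1,2,3,5}; col 3 has {1,3,5}; box has {1,3,4,5} → only 6 remains.
(1,5) = 4: row 1 has {1,2,3,5,6}; col 5 has {3,5}; box has {1,2,5} → only 4 remains.
(2,3) = 2: row 2 has {4,5}; col 3 has {1,3,5,6}; box has {1,3,4,5,6} → only 2 remains.
(2,6) = 3: row 2 has {2,4,5}; col 6 has {1,2,4,6}; box has {1,2,4,5} → only 3 remains.
(3,2) = 2: row 3 has {1,3,4,5}; col 2 has {3,6}; box has {3,4,5} → only 2 remains.
(3,5) = 6: row 3 has {1,2,3,4,5}; col 5 has {3,4,5}; box has {1,2,3,4,5} → only 6 remains.
(4,2) = 4: row 4 has {1,3,5,6}; col 2 has {2,3,6}; box has {1,3,6} → only 4 remains.
(4,5) = 2: row 4 has {1,3,4,5,6}; col 5 has {3,4,5,6}; box has {3,4,6} → only 2 remains.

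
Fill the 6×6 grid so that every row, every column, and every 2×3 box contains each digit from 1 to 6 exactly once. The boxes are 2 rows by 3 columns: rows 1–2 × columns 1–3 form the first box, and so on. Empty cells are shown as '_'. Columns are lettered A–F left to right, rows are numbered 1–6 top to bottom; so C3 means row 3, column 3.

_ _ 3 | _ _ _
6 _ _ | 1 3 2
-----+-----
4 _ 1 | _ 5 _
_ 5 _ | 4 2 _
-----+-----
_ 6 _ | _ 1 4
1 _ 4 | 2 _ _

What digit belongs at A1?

B2 = 4: row 2 has {1,2,3,6}; col 2 has {5,6}; box has {3,6} → only 4 remains.
C2 = 5: row 2 has {1,2,3,4,6}; col 3 has {1,3,4}; box has {3,4,6} → only 5 remains.
A4 = 3: row 4 has {2,4,5}; col 1 has {1,4,6}; box has {1,4,5} → only 3 remains.
C4 = 6: row 4 has {2,3,4,5}; col 3 has {1,3,4,5}; box has {1,3,4,5} → only 6 remains.
F4 = 1: row 4 has {2,3,4,5,6}; col 6 has {2,4}; box has {2,4,5} → only 1 remains.
C5 = 2: row 5 has {1,4,6}; col 3 has {1,3,4,5,6}; box has {1,4,6} → only 2 remains.
B6 = 3: row 6 has {1,2,4}; col 2 has {4,5,6}; box has {1,2,4,6} → only 3 remains.
E6 = 6: row 6 has {1,2,3,4}; col 5 has {1,2,3,5}; box has {1,2,4} → only 6 remains.
F6 = 5: row 6 has {1,2,3,4,6}; col 6 has {1,2,4}; box has {1,2,4,6} → only 5 remains.
A1 = 2: row 1 has {3}; col 1 has {1,3,4,6}; box has {3,4,5,6} → only 2 remains.

2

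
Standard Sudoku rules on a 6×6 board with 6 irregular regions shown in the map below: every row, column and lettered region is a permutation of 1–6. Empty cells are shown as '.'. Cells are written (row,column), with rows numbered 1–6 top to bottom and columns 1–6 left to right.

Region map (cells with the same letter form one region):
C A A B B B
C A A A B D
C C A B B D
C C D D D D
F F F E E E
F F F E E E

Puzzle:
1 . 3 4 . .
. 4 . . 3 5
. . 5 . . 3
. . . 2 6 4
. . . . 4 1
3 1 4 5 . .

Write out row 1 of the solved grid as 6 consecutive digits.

163452

(4,1) = 5 (sole candidate).
(4,2) = 3 (sole candidate).
(4,3) = 1 (sole candidate).
(6,5) = 2 (sole candidate).
(6,6) = 6 (sole candidate).
(1,5) = 5: row 1 has {1,3,4}; col 5 has {2,3,4,6}; region has {3,4} → only 5 remains.
(1,6) = 2: row 1 has {1,3,4,5}; col 6 has {1,3,4,5,6}; region has {3,4,5} → only 2 remains.
(3,5) = 1 (sole candidate).
(5,4) = 3 (sole candidate).
(1,2) = 6: row 1 has {1,2,3,4,5}; col 2 has {1,3,4}; region has {3,4,5} → only 6 remains.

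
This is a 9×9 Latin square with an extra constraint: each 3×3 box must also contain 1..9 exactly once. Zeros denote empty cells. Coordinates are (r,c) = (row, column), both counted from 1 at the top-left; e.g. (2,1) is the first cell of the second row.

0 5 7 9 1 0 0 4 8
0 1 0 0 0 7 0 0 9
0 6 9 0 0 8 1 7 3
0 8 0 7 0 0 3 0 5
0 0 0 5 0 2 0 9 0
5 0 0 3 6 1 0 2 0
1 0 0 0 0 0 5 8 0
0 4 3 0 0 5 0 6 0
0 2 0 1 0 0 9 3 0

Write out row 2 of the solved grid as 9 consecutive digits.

318647259

(2,8) = 5: row 2 has {1,7,9}; col 8 has {2,3,4,6,7,8,9}; box has {1,3,4,7,8,9} → only 5 remains.
(4,8) = 1 (sole candidate).
(6,3) = 4 (sole candidate).
(6,9) = 7 (sole candidate).
(7,3) = 6 (sole candidate).
(9,9) = 4 (sole candidate).
(4,3) = 2 (sole candidate).
(5,3) = 1 (sole candidate).
(5,9) = 6 (sole candidate).
(6,2) = 9 (sole candidate).
(6,7) = 8 (sole candidate).
(7,2) = 7 (sole candidate).
(7,9) = 2 (sole candidate).
(8,7) = 7 (sole candidate).
(8,9) = 1 (sole candidate).
(9,1) = 8 (sole candidate).
(9,3) = 5 (sole candidate).
(9,5) = 7 (sole candidate).
(9,6) = 6 (sole candidate).
(1,6) = 3 (sole candidate).
(2,3) = 8: row 2 has {1,5,7,9}; col 3 has {1,2,3,4,5,6,7,9}; box has {1,5,6,7,9} → only 8 remains.
(4,1) = 6 (sole candidate).
(5,2) = 3 (sole candidate).
(5,7) = 4 (sole candidate).
(7,4) = 4 (sole candidate).
(7,6) = 9 (sole candidate).
(8,1) = 9 (sole candidate).
(1,1) = 2 (sole candidate).
(1,7) = 6 (sole candidate).
(2,7) = 2: row 2 has {1,5,7,8,9}; col 7 has {1,3,4,5,6,7,8,9}; box has {1,3,4,5,6,7,8,9} → only 2 remains.
(3,1) = 4 (sole candidate).
(3,4) = 2 (sole candidate).
(3,5) = 5 (sole candidate).
(4,6) = 4 (sole candidate).
(5,1) = 7 (sole candidate).
(5,5) = 8 (sole candidate).
(7,5) = 3 (sole candidate).
(8,4) = 8 (sole candidate).
(8,5) = 2 (sole candidate).
(2,1) = 3: row 2 has {1,2,5,7,8,9}; col 1 has {1,2,4,5,6,7,8,9}; box has {1,2,4,5,6,7,8,9} → only 3 remains.
(2,4) = 6: row 2 has {1,2,3,5,7,8,9}; col 4 has {1,2,3,4,5,7,8,9}; box has {1,2,3,5,7,8,9} → only 6 remains.
(2,5) = 4: row 2 has {1,2,3,5,6,7,8,9}; col 5 has {1,2,3,5,6,7,8}; box has {1,2,3,5,6,7,8,9} → only 4 remains.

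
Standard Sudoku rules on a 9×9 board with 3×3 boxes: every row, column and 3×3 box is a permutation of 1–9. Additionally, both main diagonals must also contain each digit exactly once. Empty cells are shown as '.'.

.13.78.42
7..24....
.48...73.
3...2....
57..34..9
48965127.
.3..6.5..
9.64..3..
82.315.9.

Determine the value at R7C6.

2

R1C1 = 6: row 1 has {1,2,3,4,7,8}; col 1 has {3,4,5,7,8,9}; box has {1,3,4,7,8}; main diagonal has {1,3,5,8} → only 6 remains.
R1C7 = 9: row 1 has {1,2,3,4,6,7,8}; col 7 has {2,3,5,7}; box has {2,3,4,7} → only 9 remains.
R2C2 = 9: row 2 has {2,4,7}; col 2 has {1,2,3,4,7,8}; box has {1,3,4,6,7,8}; main diagonal has {1,3,5,6,8} → only 9 remains.
R2C3 = 5: row 2 has {2,4,7,9}; col 3 has {3,6,8,9}; box has {1,3,4,6,7,8,9} → only 5 remains.
R2C8 = 1: row 2 has {2,4,5,7,9}; col 8 has {3,4,7,9}; box has {2,3,4,7,9}; anti-diagonal has {2,3,6,7,8} → only 1 remains.
R3C1 = 2: row 3 has {3,4,7,8}; col 1 has {3,4,5,6,7,8,9}; box has {1,3,4,5,6,7,8,9} → only 2 remains.
R3C5 = 9: row 3 has {2,3,4,7,8}; col 5 has {1,2,3,4,5,6,7}; box has {2,4,7,8} → only 9 remains.
R3C6 = 6: row 3 has {2,3,4,7,8,9}; col 6 has {1,4,5,8}; box has {2,4,7,8,9} → only 6 remains.
R3C9 = 5: row 3 has {2,3,4,6,7,8,9}; col 9 has {2,9}; box has {1,2,3,4,7,9} → only 5 remains.
R4C2 = 6: row 4 has {2,3}; col 2 has {1,2,3,4,7,8,9}; box has {3,4,5,7,8,9} → only 6 remains.
R4C3 = 1: row 4 has {2,3,6}; col 3 has {3,5,6,8,9}; box has {3,4,5,6,7,8,9} → only 1 remains.
R4C4 = 7: row 4 has {1,2,3,6}; col 4 has {2,3,4,6}; box has {1,2,3,4,5,6}; main diagonal has {1,3,5,6,8,9} → only 7 remains.
R4C6 = 9: row 4 has {1,2,3,6,7}; col 6 has {1,4,5,6,8}; box has {1,2,3,4,5,6,7}; anti-diagonal has {1,2,3,6,7,8} → only 9 remains.
R5C3 = 2: row 5 has {3,4,5,7,9}; col 3 has {1,3,5,6,8,9}; box has {1,3,4,5,6,7,8,9} → only 2 remains.
R5C4 = 8: row 5 has {2,3,4,5,7,9}; col 4 has {2,3,4,6,7}; box has {1,2,3,4,5,6,7,9} → only 8 remains.
R5C8 = 6: row 5 has {2,3,4,5,7,8,9}; col 8 has {1,3,4,7,9}; box has {2,7,9} → only 6 remains.
R6C9 = 3: row 6 has {1,2,4,5,6,7,8,9}; col 9 has {2,5,9}; box has {2,6,7,9} → only 3 remains.
R7C1 = 1: row 7 has {3,5,6}; col 1 has {2,3,4,5,6,7,8,9}; box has {2,3,6,8,9} → only 1 remains.
R7C3 = 4: row 7 has {1,3,5,6}; col 3 has {1,2,3,5,6,8,9}; box has {1,2,3,6,8,9}; anti-diagonal has {1,2,3,6,7,8,9} → only 4 remains.
R7C4 = 9: row 7 has {1,3,4,5,6}; col 4 has {2,3,4,6,7,8}; box has {1,3,4,5,6} → only 9 remains.
R8C2 = 5: row 8 has {3,4,6,9}; col 2 has {1,2,3,4,6,7,8,9}; box has {1,2,3,4,6,8,9}; anti-diagonal has {1,2,3,4,6,7,8,9} → only 5 remains.
R8C5 = 8: row 8 has {3,4,5,6,9}; col 5 has {1,2,3,4,5,6,7,9}; box has {1,3,4,5,6,9} → only 8 remains.
R8C8 = 2: row 8 has {3,4,5,6,8,9}; col 8 has {1,3,4,6,7,9}; box has {3,5,9}; main diagonal has {1,3,5,6,7,8,9} → only 2 remains.
R9C3 = 7: row 9 has {1,2,3,5,8,9}; col 3 has {1,2,3,4,5,6,8,9}; box has {1,2,3,4,5,6,8,9} → only 7 remains.
R9C9 = 4: row 9 has {1,2,3,5,7,8,9}; col 9 has {2,3,5,9}; box has {2,3,5,9}; main diagonal has {1,2,3,5,6,7,8,9} → only 4 remains.
R1C4 = 5: row 1 has {1,2,3,4,6,7,8,9}; col 4 has {2,3,4,6,7,8,9}; box has {2,4,6,7,8,9} → only 5 remains.
R2C6 = 3: row 2 has {1,2,4,5,7,9}; col 6 has {1,4,5,6,8,9}; box has {2,4,5,6,7,8,9} → only 3 remains.
R3C4 = 1: row 3 has {2,3,4,5,6,7,8,9}; col 4 has {2,3,4,5,6,7,8,9}; box has {2,3,4,5,6,7,8,9} → only 1 remains.
R4C9 = 8: row 4 has {1,2,3,6,7,9}; col 9 has {2,3,4,5,9}; box has {2,3,6,7,9} → only 8 remains.
R5C7 = 1: row 5 has {2,3,4,5,6,7,8,9}; col 7 has {2,3,5,7,9}; box has {2,3,6,7,8,9} → only 1 remains.
R7C8 = 8: row 7 has {1,3,4,5,6,9}; col 8 has {1,2,3,4,6,7,9}; box has {2,3,4,5,9} → only 8 remains.
R7C9 = 7: row 7 has {1,3,4,5,6,8,9}; col 9 has {2,3,4,5,8,9}; box has {2,3,4,5,8,9} → only 7 remains.
R8C6 = 7: row 8 has {2,3,4,5,6,8,9}; col 6 has {1,3,4,5,6,8,9}; box has {1,3,4,5,6,8,9} → only 7 remains.
R8C9 = 1: row 8 has {2,3,4,5,6,7,8,9}; col 9 has {2,3,4,5,7,8,9}; box has {2,3,4,5,7,8,9} → only 1 remains.
R9C7 = 6: row 9 has {1,2,3,4,5,7,8,9}; col 7 has {1,2,3,5,7,9}; box has {1,2,3,4,5,7,8,9} → only 6 remains.
R2C7 = 8: row 2 has {1,2,3,4,5,7,9}; col 7 has {1,2,3,5,6,7,9}; box has {1,2,3,4,5,7,9} → only 8 remains.
R2C9 = 6: row 2 has {1,2,3,4,5,7,8,9}; col 9 has {1,2,3,4,5,7,8,9}; box has {1,2,3,4,5,7,8,9} → only 6 remains.
R4C7 = 4: row 4 has {1,2,3,6,7,8,9}; col 7 has {1,2,3,5,6,7,8,9}; box has {1,2,3,6,7,8,9} → only 4 remains.
R4C8 = 5: row 4 has {1,2,3,4,6,7,8,9}; col 8 has {1,2,3,4,6,7,8,9}; box has {1,2,3,4,6,7,8,9} → only 5 remains.
R7C6 = 2: row 7 has {1,3,4,5,6,7,8,9}; col 6 has {1,3,4,5,6,7,8,9}; box has {1,3,4,5,6,7,8,9} → only 2 remains.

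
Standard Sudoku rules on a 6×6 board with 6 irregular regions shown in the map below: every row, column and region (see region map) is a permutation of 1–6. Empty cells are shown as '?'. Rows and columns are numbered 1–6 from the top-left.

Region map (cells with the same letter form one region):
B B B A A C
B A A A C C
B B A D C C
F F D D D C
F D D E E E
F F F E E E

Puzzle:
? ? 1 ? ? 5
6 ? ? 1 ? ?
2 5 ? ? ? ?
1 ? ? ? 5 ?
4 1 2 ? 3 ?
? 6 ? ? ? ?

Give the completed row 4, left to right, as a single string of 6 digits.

r1c1 = 3 (sole candidate).
r1c2 = 4 (sole candidate).
r5c6 = 6 (sole candidate).
r6c1 = 5 (sole candidate).
r6c3 = 3 (sole candidate).
r4c2 = 2: row 4 has {1,5}; col 2 has {1,4,5,6}; region has {1,3,4,5,6} → only 2 remains.
r5c4 = 5 (sole candidate).
r2c2 = 3 (sole candidate).
r2c3 = 5 (hidden single in row 2).
r3c3 = 4 (hidden single in region A).
r4c3 = 6: row 4 has {1,2,5}; col 3 has {1,2,3,4,5}; region has {1,2,5} → only 6 remains.
r3c4 = 3 (sole candidate).
r3c6 = 1 (sole candidate).
r4c4 = 4: row 4 has {1,2,5,6}; col 4 has {1,3,5}; region has {1,2,3,5,6} → only 4 remains.
r4c6 = 3: row 4 has {1,2,4,5,6}; col 6 has {1,5,6}; region has {1,5} → only 3 remains.

126453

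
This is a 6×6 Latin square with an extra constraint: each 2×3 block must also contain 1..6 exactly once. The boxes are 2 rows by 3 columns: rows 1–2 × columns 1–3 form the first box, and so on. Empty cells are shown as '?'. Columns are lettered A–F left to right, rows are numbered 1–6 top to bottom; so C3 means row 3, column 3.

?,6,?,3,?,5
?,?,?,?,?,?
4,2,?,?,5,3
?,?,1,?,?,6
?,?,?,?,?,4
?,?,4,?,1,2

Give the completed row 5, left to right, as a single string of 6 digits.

215634

C1 = 2 (sole candidate).
E1 = 4 (sole candidate).
F2 = 1 (sole candidate).
C3 = 6 (sole candidate).
D3 = 1 (sole candidate).
E4 = 2 (sole candidate).
A1 = 1 (sole candidate).
E2 = 6 (sole candidate).
D4 = 4 (sole candidate).
E5 = 3: row 5 has {4}; col 5 has {1,2,4,5,6}; box has {1,2,4} → only 3 remains.
D2 = 2 (sole candidate).
C5 = 5: row 5 has {3,4}; col 3 has {1,2,4,6}; box has {4} → only 5 remains.
D5 = 6: row 5 has {3,4,5}; col 4 has {1,2,3,4}; box has {1,2,3,4} → only 6 remains.
B6 = 3 (sole candidate).
D6 = 5 (sole candidate).
C2 = 3 (sole candidate).
B4 = 5 (sole candidate).
A5 = 2: row 5 has {3,4,5,6}; col 1 has {1,4}; box has {3,4,5} → only 2 remains.
B5 = 1: row 5 has {2,3,4,5,6}; col 2 has {2,3,5,6}; box has {2,3,4,5} → only 1 remains.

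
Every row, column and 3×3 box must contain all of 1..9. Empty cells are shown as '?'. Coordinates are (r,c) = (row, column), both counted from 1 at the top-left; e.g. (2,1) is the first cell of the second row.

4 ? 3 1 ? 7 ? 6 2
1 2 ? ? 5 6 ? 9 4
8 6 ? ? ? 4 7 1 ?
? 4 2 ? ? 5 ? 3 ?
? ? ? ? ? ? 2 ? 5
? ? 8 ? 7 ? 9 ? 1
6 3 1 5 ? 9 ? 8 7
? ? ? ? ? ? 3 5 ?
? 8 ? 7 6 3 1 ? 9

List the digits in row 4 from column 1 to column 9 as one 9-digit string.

742915638

(2,3) = 7: row 2 has {1,2,4,5,6,9}; col 3 has {1,2,3,8}; box has {1,2,3,4,6,8} → only 7 remains.
(2,7) = 8: row 2 has {1,2,4,5,6,7,9}; col 7 has {1,2,3,7,9}; box has {1,2,4,6,7,9} → only 8 remains.
(3,9) = 3: row 3 has {1,4,6,7,8}; col 9 has {1,2,4,5,7,9}; box has {1,2,4,6,7,8,9} → only 3 remains.
(4,7) = 6: row 4 has {2,3,4,5}; col 7 has {1,2,3,7,8,9}; box has {1,2,3,5,9} → only 6 remains.
(4,9) = 8: row 4 has {2,3,4,5,6}; col 9 has {1,2,3,4,5,7,9}; box has {1,2,3,5,6,9} → only 8 remains.
(6,2) = 5: row 6 has {1,7,8,9}; col 2 has {2,3,4,6,8}; box has {2,4,8} → only 5 remains.
(6,6) = 2: row 6 has {1,5,7,8,9}; col 6 has {3,4,5,6,7,9}; box has {5,7} → only 2 remains.
(6,8) = 4: row 6 has {1,2,5,7,8,9}; col 8 has {1,3,5,6,8,9}; box has {1,2,3,5,6,8,9} → only 4 remains.
(7,7) = 4: row 7 has {1,3,5,6,7,8,9}; col 7 has {1,2,3,6,7,8,9}; box has {1,3,5,7,8,9} → only 4 remains.
(8,9) = 6: row 8 has {3,5}; col 9 has {1,2,3,4,5,7,8,9}; box has {1,3,4,5,7,8,9} → only 6 remains.
(9,8) = 2: row 9 has {1,3,6,7,8,9}; col 8 has {1,3,4,5,6,8,9}; box has {1,3,4,5,6,7,8,9} → only 2 remains.
(1,2) = 9: row 1 has {1,2,3,4,6,7}; col 2 has {2,3,4,5,6,8}; box has {1,2,3,4,6,7,8} → only 9 remains.
(1,5) = 8: row 1 has {1,2,3,4,6,7,9}; col 5 has {5,6,7}; box has {1,4,5,6,7} → only 8 remains.
(1,7) = 5: row 1 has {1,2,3,4,6,7,8,9}; col 7 has {1,2,3,4,6,7,8,9}; box has {1,2,3,4,6,7,8,9} → only 5 remains.
(2,4) = 3: row 2 has {1,2,4,5,6,7,8,9}; col 4 has {1,5,7}; box has {1,4,5,6,7,8} → only 3 remains.
(3,3) = 5: row 3 has {1,3,4,6,7,8}; col 3 has {1,2,3,7,8}; box has {1,2,3,4,6,7,8,9} → only 5 remains.
(4,4) = 9: row 4 has {2,3,4,5,6,8}; col 4 has {1,3,5,7}; box has {2,5,7} → only 9 remains.
(4,5) = 1: row 4 has {2,3,4,5,6,8,9}; col 5 has {5,6,7,8}; box has {2,5,7,9} → only 1 remains.
(5,6) = 8: row 5 has {2,5}; col 6 has {2,3,4,5,6,7,9}; box has {1,2,5,7,9} → only 8 remains.
(5,8) = 7: row 5 has {2,5,8}; col 8 has {1,2,3,4,5,6,8,9}; box has {1,2,3,4,5,6,8,9} → only 7 remains.
(6,1) = 3: row 6 has {1,2,4,5,7,8,9}; col 1 has {1,4,6,8}; box has {2,4,5,8} → only 3 remains.
(6,4) = 6: row 6 has {1,2,3,4,5,7,8,9}; col 4 has {1,3,5,7,9}; box has {1,2,5,7,8,9} → only 6 remains.
(7,5) = 2: row 7 has {1,3,4,5,6,7,8,9}; col 5 has {1,5,6,7,8}; box has {3,5,6,7,9} → only 2 remains.
(8,2) = 7: row 8 has {3,5,6}; col 2 has {2,3,4,5,6,8,9}; box has {1,3,6,8} → only 7 remains.
(8,5) = 4: row 8 has {3,5,6,7}; col 5 has {1,2,5,6,7,8}; box has {2,3,5,6,7,9} → only 4 remains.
(8,6) = 1: row 8 has {3,4,5,6,7}; col 6 has {2,3,4,5,6,7,8,9}; box has {2,3,4,5,6,7,9} → only 1 remains.
(9,1) = 5: row 9 has {1,2,3,6,7,8,9}; col 1 has {1,3,4,6,8}; box has {1,3,6,7,8} → only 5 remains.
(9,3) = 4: row 9 has {1,2,3,5,6,7,8,9}; col 3 has {1,2,3,5,7,8}; box has {1,3,5,6,7,8} → only 4 remains.
(3,4) = 2: row 3 has {1,3,4,5,6,7,8}; col 4 has {1,3,5,6,7,9}; box has {1,3,4,5,6,7,8} → only 2 remains.
(3,5) = 9: row 3 has {1,2,3,4,5,6,7,8}; col 5 has {1,2,4,5,6,7,8}; box has {1,2,3,4,5,6,7,8} → only 9 remains.
(4,1) = 7: row 4 has {1,2,3,4,5,6,8,9}; col 1 has {1,3,4,5,6,8}; box has {2,3,4,5,8} → only 7 remains.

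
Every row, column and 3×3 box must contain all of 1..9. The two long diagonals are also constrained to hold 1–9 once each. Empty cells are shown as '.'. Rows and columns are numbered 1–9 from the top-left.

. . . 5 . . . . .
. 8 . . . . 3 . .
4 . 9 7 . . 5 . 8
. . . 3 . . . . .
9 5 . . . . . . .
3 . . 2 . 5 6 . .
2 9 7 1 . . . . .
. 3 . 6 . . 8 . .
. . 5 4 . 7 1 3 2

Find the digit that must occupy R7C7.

4

R2C4 = 9 (sole candidate).
R5C4 = 8 (sole candidate).
R7C7 = 4: row 7 has {1,2,7,9}; col 7 has {1,3,5,6,8}; box has {1,2,3,8}; main diagonal has {2,3,5,8,9} → only 4 remains.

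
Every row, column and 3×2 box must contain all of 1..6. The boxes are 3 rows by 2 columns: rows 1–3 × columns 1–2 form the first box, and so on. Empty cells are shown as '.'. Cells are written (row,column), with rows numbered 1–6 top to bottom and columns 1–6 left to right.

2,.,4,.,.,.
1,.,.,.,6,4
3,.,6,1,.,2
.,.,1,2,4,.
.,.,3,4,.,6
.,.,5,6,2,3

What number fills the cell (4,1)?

(2,2) = 5: row 2 has {1,4,6}; col 2 has {}; box has {1,2,3} → only 5 remains.
(2,3) = 2: row 2 has {1,4,5,6}; col 3 has {1,3,4,5,6}; box has {1,4,6} → only 2 remains.
(2,4) = 3: row 2 has {1,2,4,5,6}; col 4 has {1,2,4,6}; box has {1,2,4,6} → only 3 remains.
(3,2) = 4: row 3 has {1,2,3,6}; col 2 has {5}; box has {1,2,3,5} → only 4 remains.
(3,5) = 5: row 3 has {1,2,3,4,6}; col 5 has {2,4,6}; box has {2,4,6} → only 5 remains.
(4,6) = 5: row 4 has {1,2,4}; col 6 has {2,3,4,6}; box has {2,3,4,6} → only 5 remains.
(5,1) = 5: row 5 has {3,4,6}; col 1 has {1,2,3}; box has {} → only 5 remains.
(5,5) = 1: row 5 has {3,4,5,6}; col 5 has {2,4,5,6}; box has {2,3,4,5,6} → only 1 remains.
(6,1) = 4: row 6 has {2,3,5,6}; col 1 has {1,2,3,5}; box has {5} → only 4 remains.
(6,2) = 1: row 6 has {2,3,4,5,6}; col 2 has {4,5}; box has {4,5} → only 1 remains.
(1,2) = 6: row 1 has {2,4}; col 2 has {1,4,5}; box has {1,2,3,4,5} → only 6 remains.
(1,4) = 5: row 1 has {2,4,6}; col 4 has {1,2,3,4,6}; box has {1,2,3,4,6} → only 5 remains.
(1,5) = 3: row 1 has {2,4,5,6}; col 5 has {1,2,4,5,6}; box has {2,4,5,6} → only 3 remains.
(1,6) = 1: row 1 has {2,3,4,5,6}; col 6 has {2,3,4,5,6}; box has {2,3,4,5,6} → only 1 remains.
(4,1) = 6: row 4 has {1,2,4,5}; col 1 has {1,2,3,4,5}; box has {1,4,5} → only 6 remains.

6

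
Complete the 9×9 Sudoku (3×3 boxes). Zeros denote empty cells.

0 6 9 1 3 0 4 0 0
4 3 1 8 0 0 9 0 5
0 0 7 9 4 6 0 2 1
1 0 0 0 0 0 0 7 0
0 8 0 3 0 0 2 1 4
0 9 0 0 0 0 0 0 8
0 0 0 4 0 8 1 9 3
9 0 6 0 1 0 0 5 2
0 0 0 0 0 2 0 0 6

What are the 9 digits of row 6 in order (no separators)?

794251638

R1C8 = 8 (sole candidate).
R1C9 = 7 (sole candidate).
R2C6 = 7 (sole candidate).
R2C8 = 6 (sole candidate).
R3C2 = 5 (sole candidate).
R3C7 = 3 (sole candidate).
R4C9 = 9 (sole candidate).
R5C3 = 5 (sole candidate).
R5C6 = 9 (sole candidate).
R6C8 = 3: row 6 has {8,9}; col 8 has {1,2,5,6,7,8,9}; box has {1,2,4,7,8,9} → only 3 remains.
R7C3 = 2 (sole candidate).
R8C4 = 7 (sole candidate).
R8C6 = 3 (sole candidate).
R8C7 = 8 (sole candidate).
R9C4 = 5 (sole candidate).
R9C5 = 9 (sole candidate).
R9C7 = 7 (sole candidate).
R9C8 = 4 (sole candidate).
R1C1 = 2 (sole candidate).
R1C6 = 5 (sole candidate).
R2C5 = 2 (sole candidate).
R3C1 = 8 (sole candidate).
R4C6 = 4 (sole candidate).
R6C3 = 4: row 6 has {3,8,9}; col 3 has {1,2,5,6,7,9}; box has {1,5,8,9} → only 4 remains.
R6C6 = 1: row 6 has {3,4,8,9}; col 6 has {2,3,4,5,6,7,8,9}; box has {3,4,9} → only 1 remains.
R7C2 = 7 (sole candidate).
R7C5 = 6 (sole candidate).
R8C2 = 4 (sole candidate).
R9C1 = 3 (sole candidate).
R9C2 = 1 (sole candidate).
R9C3 = 8 (sole candidate).
R4C2 = 2 (sole candidate).
R4C3 = 3 (sole candidate).
R4C4 = 6 (sole candidate).
R4C7 = 5 (sole candidate).
R5C5 = 7 (sole candidate).
R6C4 = 2: row 6 has {1,3,4,8,9}; col 4 has {1,3,4,5,6,7,8,9}; box has {1,3,4,6,7,9} → only 2 remains.
R6C5 = 5: row 6 has {1,2,3,4,8,9}; col 5 has {1,2,3,4,6,7,9}; box has {1,2,3,4,6,7,9} → only 5 remains.
R6C7 = 6: row 6 has {1,2,3,4,5,8,9}; col 7 has {1,2,3,4,5,7,8,9}; box has {1,2,3,4,5,7,8,9} → only 6 remains.
R7C1 = 5 (sole candidate).
R4C5 = 8 (sole candidate).
R5C1 = 6 (sole candidate).
R6C1 = 7: row 6 has {1,2,3,4,5,6,8,9}; col 1 has {1,2,3,4,5,6,8,9}; box has {1,2,3,4,5,6,8,9} → only 7 remains.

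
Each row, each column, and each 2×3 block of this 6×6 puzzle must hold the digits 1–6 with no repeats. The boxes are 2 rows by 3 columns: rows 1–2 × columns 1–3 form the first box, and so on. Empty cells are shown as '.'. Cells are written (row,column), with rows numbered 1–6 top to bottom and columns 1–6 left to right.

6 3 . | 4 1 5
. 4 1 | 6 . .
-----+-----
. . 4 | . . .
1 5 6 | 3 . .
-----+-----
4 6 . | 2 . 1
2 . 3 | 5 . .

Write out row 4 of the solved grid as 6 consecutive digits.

156342

(1,3) = 2 (sole candidate).
(2,1) = 5 (sole candidate).
(3,1) = 3 (sole candidate).
(3,2) = 2 (sole candidate).
(3,4) = 1 (sole candidate).
(3,6) = 6 (sole candidate).
(5,3) = 5 (sole candidate).
(5,5) = 3 (sole candidate).
(6,2) = 1 (sole candidate).
(6,6) = 4 (sole candidate).
(2,5) = 2 (sole candidate).
(2,6) = 3 (sole candidate).
(3,5) = 5 (sole candidate).
(4,5) = 4: row 4 has {1,3,5,6}; col 5 has {1,2,3,5}; box has {1,3,5,6} → only 4 remains.
(4,6) = 2: row 4 has {1,3,4,5,6}; col 6 has {1,3,4,5,6}; box has {1,3,4,5,6} → only 2 remains.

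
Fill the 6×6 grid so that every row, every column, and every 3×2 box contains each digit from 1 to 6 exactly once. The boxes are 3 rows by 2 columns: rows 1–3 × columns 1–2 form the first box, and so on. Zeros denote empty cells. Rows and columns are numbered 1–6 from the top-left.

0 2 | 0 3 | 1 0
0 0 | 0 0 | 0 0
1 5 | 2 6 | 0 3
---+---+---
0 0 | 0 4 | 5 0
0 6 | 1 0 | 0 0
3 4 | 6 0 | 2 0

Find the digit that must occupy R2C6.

R2C2 = 3 (sole candidate).
R3C5 = 4 (sole candidate).
R4C1 = 2 (sole candidate).
R4C2 = 1 (sole candidate).
R4C3 = 3 (sole candidate).
R4C6 = 6 (sole candidate).
R5C1 = 5 (sole candidate).
R5C4 = 2 (sole candidate).
R5C5 = 3 (sole candidate).
R5C6 = 4 (sole candidate).
R6C4 = 5 (sole candidate).
R6C6 = 1 (sole candidate).
R1C6 = 5 (sole candidate).
R2C4 = 1 (sole candidate).
R2C5 = 6 (sole candidate).
R2C6 = 2: row 2 has {1,3,6}; col 6 has {1,3,4,5,6}; box has {1,3,4,5,6} → only 2 remains.

2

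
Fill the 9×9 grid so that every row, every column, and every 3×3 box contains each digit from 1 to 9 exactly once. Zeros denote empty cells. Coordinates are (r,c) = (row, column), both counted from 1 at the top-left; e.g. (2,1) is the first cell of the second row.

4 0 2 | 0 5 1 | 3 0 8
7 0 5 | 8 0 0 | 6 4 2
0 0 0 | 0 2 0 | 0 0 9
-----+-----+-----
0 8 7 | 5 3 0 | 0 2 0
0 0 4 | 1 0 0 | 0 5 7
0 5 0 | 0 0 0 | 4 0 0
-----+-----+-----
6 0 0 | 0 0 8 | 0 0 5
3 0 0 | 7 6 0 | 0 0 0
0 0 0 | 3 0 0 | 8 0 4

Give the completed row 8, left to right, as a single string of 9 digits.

348765291

(1,8) = 7 (sole candidate).
(2,5) = 9 (sole candidate).
(2,6) = 3 (sole candidate).
(3,8) = 1 (sole candidate).
(5,5) = 8 (sole candidate).
(5,7) = 9 (sole candidate).
(6,5) = 7 (sole candidate).
(8,8) = 9: row 8 has {3,6,7}; col 8 has {1,2,4,5,7}; box has {4,5,8} → only 9 remains.
(8,9) = 1: row 8 has {3,6,7,9}; col 9 has {2,4,5,7,8,9}; box has {4,5,8,9} → only 1 remains.
(9,5) = 1 (sole candidate).
(9,8) = 6 (sole candidate).
(1,4) = 6 (sole candidate).
(2,2) = 1 (sole candidate).
(3,1) = 8 (sole candidate).
(3,4) = 4 (sole candidate).
(3,6) = 7 (sole candidate).
(3,7) = 5 (sole candidate).
(4,7) = 1 (sole candidate).
(4,9) = 6 (sole candidate).
(5,1) = 2 (sole candidate).
(5,6) = 6 (sole candidate).
(6,9) = 3 (sole candidate).
(7,5) = 4 (sole candidate).
(7,8) = 3 (sole candidate).
(8,3) = 8: row 8 has {1,3,6,7,9}; col 3 has {2,4,5,7}; box has {3,6} → only 8 remains.
(8,7) = 2: row 8 has {1,3,6,7,8,9}; col 7 has {1,3,4,5,6,8,9}; box has {1,3,4,5,6,8,9} → only 2 remains.
(9,3) = 9 (sole candidate).
(1,2) = 9 (sole candidate).
(4,1) = 9 (sole candidate).
(4,6) = 4 (sole candidate).
(5,2) = 3 (sole candidate).
(6,1) = 1 (sole candidate).
(6,3) = 6 (sole candidate).
(6,8) = 8 (sole candidate).
(7,3) = 1 (sole candidate).
(7,7) = 7 (sole candidate).
(8,2) = 4: row 8 has {1,2,3,6,7,8,9}; col 2 has {1,3,5,8,9}; box has {1,3,6,8,9} → only 4 remains.
(8,6) = 5: row 8 has {1,2,3,4,6,7,8,9}; col 6 has {1,3,4,6,7,8}; box has {1,3,4,6,7,8} → only 5 remains.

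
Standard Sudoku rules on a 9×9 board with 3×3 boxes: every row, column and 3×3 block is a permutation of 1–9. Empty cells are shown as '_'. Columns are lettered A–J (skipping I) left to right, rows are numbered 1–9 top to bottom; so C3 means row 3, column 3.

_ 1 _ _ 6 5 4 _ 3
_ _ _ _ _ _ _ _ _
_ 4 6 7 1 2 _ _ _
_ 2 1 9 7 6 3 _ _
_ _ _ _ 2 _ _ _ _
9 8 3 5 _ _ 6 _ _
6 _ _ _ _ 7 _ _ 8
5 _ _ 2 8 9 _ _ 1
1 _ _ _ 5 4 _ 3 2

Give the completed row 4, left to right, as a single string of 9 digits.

421976385

D1 = 8 (sole candidate).
F2 = 3 (sole candidate).
A4 = 4: row 4 has {1,2,3,6,7,9}; col 1 has {1,5,6,9}; box has {1,2,3,8,9} → only 4 remains.
J4 = 5: row 4 has {1,2,3,4,6,7,9}; col 9 has {1,2,3,8}; box has {3,6} → only 5 remains.
A5 = 7 (sole candidate).
C5 = 5 (sole candidate).
E6 = 4 (sole candidate).
F6 = 1 (sole candidate).
J6 = 7 (sole candidate).
E7 = 3 (sole candidate).
G8 = 7 (sole candidate).
D9 = 6 (sole candidate).
G9 = 9 (sole candidate).
A1 = 2 (sole candidate).
A2 = 8 (sole candidate).
D2 = 4 (sole candidate).
E2 = 9 (sole candidate).
J2 = 6 (sole candidate).
A3 = 3 (sole candidate).
J3 = 9 (sole candidate).
H4 = 8: row 4 has {1,2,3,4,5,6,7,9}; col 8 has {3}; box has {3,5,6,7} → only 8 remains.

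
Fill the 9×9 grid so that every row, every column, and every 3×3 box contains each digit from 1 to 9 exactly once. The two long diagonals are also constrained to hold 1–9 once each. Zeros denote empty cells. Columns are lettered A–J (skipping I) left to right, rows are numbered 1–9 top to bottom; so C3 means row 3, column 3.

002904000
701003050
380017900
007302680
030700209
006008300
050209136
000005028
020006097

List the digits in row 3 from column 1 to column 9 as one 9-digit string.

B1 = 6: row 1 has {2,4,9}; col 2 has {2,3,5,8}; box has {1,2,3,7,8} → only 6 remains.
F5 = 1: row 5 has {2,3,7,9}; col 6 has {2,3,4,5,6,7,8,9}; box has {2,3,7,8} → only 1 remains.
H5 = 4: row 5 has {1,2,3,7,9}; col 8 has {2,3,5,8,9}; box has {2,3,6,8,9} → only 4 remains.
D6 = 4: row 6 has {3,6,8}; col 4 has {2,3,7,9}; box has {1,2,3,7,8}; anti-diagonal has {2,5,9} → only 4 remains.
C7 = 8: row 7 has {1,2,3,5,6,9}; col 3 has {1,2,6,7}; box has {2,5}; anti-diagonal has {2,4,5,9} → only 8 remains.
D8 = 1: row 8 has {2,5,8}; col 4 has {2,3,4,7,9}; box has {2,5,6,9} → only 1 remains.
G8 = 4: row 8 has {1,2,5,8}; col 7 has {1,2,3,6,9}; box has {1,2,3,6,7,8,9} → only 4 remains.
A9 = 1: row 9 has {2,6,7,9}; col 1 has {3,7}; box has {2,5,8}; anti-diagonal has {2,4,5,8,9} → only 1 remains.
D9 = 8: row 9 has {1,2,6,7,9}; col 4 has {1,2,3,4,7,9}; box has {1,2,5,6,9} → only 8 remains.
G9 = 5: row 9 has {1,2,6,7,8,9}; col 7 has {1,2,3,4,6,9}; box has {1,2,3,4,6,7,8,9} → only 5 remains.
A1 = 5: row 1 has {2,4,6,9}; col 1 has {1,3,7}; box has {1,2,3,6,7,8}; main diagonal has {1,2,3,7,8} → only 5 remains.
E1 = 8: row 1 has {2,4,5,6,9}; col 5 has {1}; box has {1,3,4,7,9} → only 8 remains.
G1 = 7: row 1 has {2,4,5,6,8,9}; col 7 has {1,2,3,4,5,6,9}; box has {5,9} → only 7 remains.
H1 = 1: row 1 has {2,4,5,6,7,8,9}; col 8 has {2,3,4,5,8,9}; box has {5,7,9} → only 1 remains.
J1 = 3: row 1 has {1,2,4,5,6,7,8,9}; col 9 has {6,7,8,9}; box has {1,5,7,9}; anti-diagonal has {1,2,4,5,8,9} → only 3 remains.
D2 = 6: row 2 has {1,3,5,7}; col 4 has {1,2,3,4,7,8,9}; box has {1,3,4,7,8,9} → only 6 remains.
E2 = 2: row 2 has {1,3,5,6,7}; col 5 has {1,8}; box has {1,3,4,6,7,8,9} → only 2 remains.
G2 = 8: row 2 has {1,2,3,5,6,7}; col 7 has {1,2,3,4,5,6,7,9}; box has {1,3,5,7,9} → only 8 remains.
J2 = 4: row 2 has {1,2,3,5,6,7,8}; col 9 has {3,6,7,8,9}; box has {1,3,5,7,8,9} → only 4 remains.
C3 = 4: row 3 has {1,3,7,8,9}; col 3 has {1,2,6,7,8}; box has {1,2,3,5,6,7,8}; main diagonal has {1,2,3,5,7,8} → only 4 remains.
D3 = 5: row 3 has {1,3,4,7,8,9}; col 4 has {1,2,3,4,6,7,8,9}; box has {1,2,3,4,6,7,8,9} → only 5 remains.
H3 = 6: row 3 has {1,3,4,5,7,8,9}; col 8 has {1,2,3,4,5,8,9}; box has {1,3,4,5,7,8,9} → only 6 remains.
J3 = 2: row 3 has {1,3,4,5,6,7,8,9}; col 9 has {3,4,6,7,8,9}; box has {1,3,4,5,6,7,8,9} → only 2 remains.

384517962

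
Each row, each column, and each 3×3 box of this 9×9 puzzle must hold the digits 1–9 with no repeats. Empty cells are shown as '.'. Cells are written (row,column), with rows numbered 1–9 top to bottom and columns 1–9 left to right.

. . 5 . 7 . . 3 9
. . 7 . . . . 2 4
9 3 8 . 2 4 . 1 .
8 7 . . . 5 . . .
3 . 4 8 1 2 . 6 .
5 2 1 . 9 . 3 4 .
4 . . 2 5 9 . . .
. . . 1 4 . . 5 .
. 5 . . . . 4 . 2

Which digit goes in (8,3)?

2

(1,4) = 6: row 1 has {3,5,7,9}; col 4 has {1,2,8}; box has {2,4,7} → only 6 remains.
(1,7) = 8: row 1 has {3,5,6,7,9}; col 7 has {3,4}; box has {1,2,3,4,9} → only 8 remains.
(3,4) = 5: row 3 has {1,2,3,4,8,9}; col 4 has {1,2,6,8}; box has {2,4,6,7} → only 5 remains.
(4,8) = 9: row 4 has {5,7,8}; col 8 has {1,2,3,4,5,6}; box has {3,4,6} → only 9 remains.
(4,9) = 1: row 4 has {5,7,8,9}; col 9 has {2,4,9}; box has {3,4,6,9} → only 1 remains.
(5,2) = 9: row 5 has {1,2,3,4,6,8}; col 2 has {2,3,5,7}; box has {1,2,3,4,5,7,8} → only 9 remains.
(6,4) = 7: row 6 has {1,2,3,4,5,9}; col 4 has {1,2,5,6,8}; box has {1,2,5,8,9} → only 7 remains.
(6,6) = 6: row 6 has {1,2,3,4,5,7,9}; col 6 has {2,4,5,9}; box has {1,2,5,7,8,9} → only 6 remains.
(6,9) = 8: row 6 has {1,2,3,4,5,6,7,9}; col 9 has {1,2,4,9}; box has {1,3,4,6,9} → only 8 remains.
(9,4) = 3: row 9 has {2,4,5}; col 4 has {1,2,5,6,7,8}; box has {1,2,4,5,9} → only 3 remains.
(1,6) = 1: row 1 has {3,5,6,7,8,9}; col 6 has {2,4,5,6,9}; box has {2,4,5,6,7} → only 1 remains.
(2,4) = 9: row 2 has {2,4,7}; col 4 has {1,2,3,5,6,7,8}; box has {1,2,4,5,6,7} → only 9 remains.
(4,3) = 6: row 4 has {1,5,7,8,9}; col 3 has {1,4,5,7,8}; box has {1,2,3,4,5,7,8,9} → only 6 remains.
(4,4) = 4: row 4 has {1,5,6,7,8,9}; col 4 has {1,2,3,5,6,7,8,9}; box has {1,2,5,6,7,8,9} → only 4 remains.
(4,5) = 3: row 4 has {1,4,5,6,7,8,9}; col 5 has {1,2,4,5,7,9}; box has {1,2,4,5,6,7,8,9} → only 3 remains.
(4,7) = 2: row 4 has {1,3,4,5,6,7,8,9}; col 7 has {3,4,8}; box has {1,3,4,6,8,9} → only 2 remains.
(7,3) = 3: row 7 has {2,4,5,9}; col 3 has {1,4,5,6,7,8}; box has {4,5} → only 3 remains.
(9,3) = 9: row 9 has {2,3,4,5}; col 3 has {1,3,4,5,6,7,8}; box has {3,4,5} → only 9 remains.
(1,1) = 2: row 1 has {1,3,5,6,7,8,9}; col 1 has {3,4,5,8,9}; box has {3,5,7,8,9} → only 2 remains.
(1,2) = 4: row 1 has {1,2,3,5,6,7,8,9}; col 2 has {2,3,5,7,9}; box has {2,3,5,7,8,9} → only 4 remains.
(2,5) = 8: row 2 has {2,4,7,9}; col 5 has {1,2,3,4,5,7,9}; box has {1,2,4,5,6,7,9} → only 8 remains.
(2,6) = 3: row 2 has {2,4,7,8,9}; col 6 has {1,2,4,5,6,9}; box has {1,2,4,5,6,7,8,9} → only 3 remains.
(8,3) = 2: row 8 has {1,4,5}; col 3 has {1,3,4,5,6,7,8,9}; box has {3,4,5,9} → only 2 remains.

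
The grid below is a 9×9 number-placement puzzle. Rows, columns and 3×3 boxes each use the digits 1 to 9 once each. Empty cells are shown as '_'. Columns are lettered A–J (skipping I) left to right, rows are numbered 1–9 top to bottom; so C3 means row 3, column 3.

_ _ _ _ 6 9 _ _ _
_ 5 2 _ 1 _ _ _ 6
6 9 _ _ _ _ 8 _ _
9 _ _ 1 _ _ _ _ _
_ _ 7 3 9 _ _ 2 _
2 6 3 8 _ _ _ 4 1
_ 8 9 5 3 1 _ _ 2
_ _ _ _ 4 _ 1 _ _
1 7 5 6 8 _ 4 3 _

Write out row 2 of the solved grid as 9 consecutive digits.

B4 = 4: row 4 has {1,9}; col 2 has {5,6,7,8,9}; box has {2,3,6,7,9} → only 4 remains.
C4 = 8: row 4 has {1,4,9}; col 3 has {2,3,5,7,9}; box has {2,3,4,6,7,9} → only 8 remains.
A5 = 5: row 5 has {2,3,7,9}; col 1 has {1,2,6,9}; box has {2,3,4,6,7,8,9} → only 5 remains.
B5 = 1: row 5 has {2,3,5,7,9}; col 2 has {4,5,6,7,8,9}; box has {2,3,4,5,6,7,8,9} → only 1 remains.
G5 = 6: row 5 has {1,2,3,5,7,9}; col 7 has {1,4,8}; box has {1,2,4} → only 6 remains.
J5 = 8: row 5 has {1,2,3,5,6,7,9}; col 9 has {1,2,6}; box has {1,2,4,6} → only 8 remains.
A7 = 4: row 7 has {1,2,3,5,8,9}; col 1 has {1,2,5,6,9}; box has {1,5,7,8,9} → only 4 remains.
G7 = 7: row 7 has {1,2,3,4,5,8,9}; col 7 has {1,4,6,8}; box has {1,2,3,4} → only 7 remains.
H7 = 6: row 7 has {1,2,3,4,5,7,8,9}; col 8 has {2,3,4}; box has {1,2,3,4,7} → only 6 remains.
A8 = 3: row 8 has {1,4}; col 1 has {1,2,4,5,6,9}; box has {1,4,5,7,8,9} → only 3 remains.
B8 = 2: row 8 has {1,3,4}; col 2 has {1,4,5,6,7,8,9}; box has {1,3,4,5,7,8,9} → only 2 remains.
C8 = 6: row 8 has {1,2,3,4}; col 3 has {2,3,5,7,8,9}; box has {1,2,3,4,5,7,8,9} → only 6 remains.
F8 = 7: row 8 has {1,2,3,4,6}; col 6 has {1,9}; box has {1,3,4,5,6,8} → only 7 remains.
F9 = 2: row 9 has {1,3,4,5,6,7,8}; col 6 has {1,7,9}; box has {1,3,4,5,6,7,8} → only 2 remains.
J9 = 9: row 9 has {1,2,3,4,5,6,7,8}; col 9 has {1,2,6,8}; box has {1,2,3,4,6,7} → only 9 remains.
B1 = 3: row 1 has {6,9}; col 2 has {1,2,4,5,6,7,8,9}; box has {2,5,6,9} → only 3 remains.
F5 = 4: row 5 has {1,2,3,5,6,7,8,9}; col 6 has {1,2,7,9}; box has {1,3,8,9} → only 4 remains.
F6 = 5: row 6 has {1,2,3,4,6,8}; col 6 has {1,2,4,7,9}; box has {1,3,4,8,9} → only 5 remains.
G6 = 9: row 6 has {1,2,3,4,5,6,8}; col 7 has {1,4,6,7,8}; box has {1,2,4,6,8} → only 9 remains.
D8 = 9: row 8 has {1,2,3,4,6,7}; col 4 has {1,3,5,6,8}; box has {1,2,3,4,5,6,7,8} → only 9 remains.
J8 = 5: row 8 has {1,2,3,4,6,7,9}; col 9 has {1,2,6,8,9}; box has {1,2,3,4,6,7,9} → only 5 remains.
G2 = 3: row 2 has {1,2,5,6}; col 7 has {1,4,6,7,8,9}; box has {6,8} → only 3 remains.
F3 = 3: row 3 has {6,8,9}; col 6 has {1,2,4,5,7,9}; box has {1,6,9} → only 3 remains.
F4 = 6: row 4 has {1,4,8,9}; col 6 has {1,2,3,4,5,7,9}; box has {1,3,4,5,8,9} → only 6 remains.
G4 = 5: row 4 has {1,4,6,8,9}; col 7 has {1,3,4,6,7,8,9}; box has {1,2,4,6,8,9} → only 5 remains.
H4 = 7: row 4 has {1,4,5,6,8,9}; col 8 has {2,3,4,6}; box has {1,2,4,5,6,8,9} → only 7 remains.
J4 = 3: row 4 has {1,4,5,6,7,8,9}; col 9 has {1,2,5,6,8,9}; box has {1,2,4,5,6,7,8,9} → only 3 remains.
E6 = 7: row 6 has {1,2,3,4,5,6,8,9}; col 5 has {1,3,4,6,8,9}; box has {1,3,4,5,6,8,9} → only 7 remains.
H8 = 8: row 8 has {1,2,3,4,5,6,7,9}; col 8 has {2,3,4,6,7}; box has {1,2,3,4,5,6,7,9} → only 8 remains.
G1 = 2: row 1 has {3,6,9}; col 7 has {1,3,4,5,6,7,8,9}; box has {3,6,8} → only 2 remains.
F2 = 8: row 2 has {1,2,3,5,6}; col 6 has {1,2,3,4,5,6,7,9}; box has {1,3,6,9} → only 8 remains.
H2 = 9: row 2 has {1,2,3,5,6,8}; col 8 has {2,3,4,6,7,8}; box has {2,3,6,8} → only 9 remains.
E4 = 2: row 4 has {1,3,4,5,6,7,8,9}; col 5 has {1,3,4,6,7,8,9}; box has {1,3,4,5,6,7,8,9} → only 2 remains.
A2 = 7: row 2 has {1,2,3,5,6,8,9}; col 1 has {1,2,3,4,5,6,9}; box has {2,3,5,6,9} → only 7 remains.
D2 = 4: row 2 has {1,2,3,5,6,7,8,9}; col 4 has {1,3,5,6,8,9}; box has {1,3,6,8,9} → only 4 remains.

752418396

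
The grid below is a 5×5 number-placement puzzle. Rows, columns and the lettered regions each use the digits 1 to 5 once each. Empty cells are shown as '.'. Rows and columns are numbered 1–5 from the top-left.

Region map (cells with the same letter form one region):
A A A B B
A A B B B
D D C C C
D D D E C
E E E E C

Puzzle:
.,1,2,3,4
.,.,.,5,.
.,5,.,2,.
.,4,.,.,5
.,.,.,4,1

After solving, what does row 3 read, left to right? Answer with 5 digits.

15423

row 1, column 1 = 5: row 1 has {1,2,3,4}; col 1 has {}; region has {1,2} → only 5 remains.
row 2, column 2 = 3: row 2 has {5}; col 2 has {1,4,5}; region has {1,2,5} → only 3 remains.
row 2, column 3 = 1: row 2 has {3,5}; col 3 has {2}; region has {3,4,5} → only 1 remains.
row 2, column 5 = 2: row 2 has {1,3,5}; col 5 has {1,4,5}; region has {1,3,4,5} → only 2 remains.
row 3, column 5 = 3: row 3 has {2,5}; col 5 has {1,2,4,5}; region has {1,2,5} → only 3 remains.
row 4, column 3 = 3: row 4 has {4,5}; col 3 has {1,2}; region has {4,5} → only 3 remains.
row 4, column 4 = 1: row 4 has {3,4,5}; col 4 has {2,3,4,5}; region has {4} → only 1 remains.
row 5, column 2 = 2: row 5 has {1,4}; col 2 has {1,3,4,5}; region has {1,4} → only 2 remains.
row 5, column 3 = 5: row 5 has {1,2,4}; col 3 has {1,2,3}; region has {1,2,4} → only 5 remains.
row 2, column 1 = 4: row 2 has {1,2,3,5}; col 1 has {5}; region has {1,2,3,5} → only 4 remains.
row 3, column 1 = 1: row 3 has {2,3,5}; col 1 has {4,5}; region has {3,4,5} → only 1 remains.
row 3, column 3 = 4: row 3 has {1,2,3,5}; col 3 has {1,2,3,5}; region has {1,2,3,5} → only 4 remains.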